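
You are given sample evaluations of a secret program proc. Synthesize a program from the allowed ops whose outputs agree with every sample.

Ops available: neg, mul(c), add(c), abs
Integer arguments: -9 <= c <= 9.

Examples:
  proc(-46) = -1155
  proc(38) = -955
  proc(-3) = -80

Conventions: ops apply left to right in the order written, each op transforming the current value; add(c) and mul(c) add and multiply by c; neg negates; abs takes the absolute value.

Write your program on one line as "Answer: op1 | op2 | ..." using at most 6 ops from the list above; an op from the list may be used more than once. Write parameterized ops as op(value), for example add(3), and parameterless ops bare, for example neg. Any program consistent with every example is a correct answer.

abs | mul(5) | add(1) | neg | mul(5)

Check, running the answer program on each example:
  -46 -> 46 -> 230 -> 231 -> -231 -> -1155
  38 -> 38 -> 190 -> 191 -> -191 -> -955
  -3 -> 3 -> 15 -> 16 -> -16 -> -80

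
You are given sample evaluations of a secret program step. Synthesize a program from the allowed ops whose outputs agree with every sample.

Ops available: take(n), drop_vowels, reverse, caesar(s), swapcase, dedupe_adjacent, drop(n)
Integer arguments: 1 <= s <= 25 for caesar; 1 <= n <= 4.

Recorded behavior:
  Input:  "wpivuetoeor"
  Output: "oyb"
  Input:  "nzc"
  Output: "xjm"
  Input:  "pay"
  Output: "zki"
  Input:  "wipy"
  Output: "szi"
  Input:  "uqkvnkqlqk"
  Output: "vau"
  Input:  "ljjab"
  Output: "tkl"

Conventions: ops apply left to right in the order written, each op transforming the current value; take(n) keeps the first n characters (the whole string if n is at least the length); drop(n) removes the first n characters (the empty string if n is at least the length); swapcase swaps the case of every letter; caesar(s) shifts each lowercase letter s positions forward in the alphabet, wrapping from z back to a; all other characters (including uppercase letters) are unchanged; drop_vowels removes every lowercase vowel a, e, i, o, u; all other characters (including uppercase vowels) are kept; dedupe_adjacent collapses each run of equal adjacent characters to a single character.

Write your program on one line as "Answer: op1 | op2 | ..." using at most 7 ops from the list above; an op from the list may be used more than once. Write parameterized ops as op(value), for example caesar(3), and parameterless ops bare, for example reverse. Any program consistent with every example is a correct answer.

caesar(25) | dedupe_adjacent | reverse | take(3) | reverse | caesar(11)

Check, running the answer program on each example:
  "wpivuetoeor" -> "vohutdsndnq" -> "vohutdsndnq" -> "qndnsdtuhov" -> "qnd" -> "dnq" -> "oyb"
  "nzc" -> "myb" -> "myb" -> "bym" -> "bym" -> "myb" -> "xjm"
  "pay" -> "ozx" -> "ozx" -> "xzo" -> "xzo" -> "ozx" -> "zki"
  "wipy" -> "vhox" -> "vhox" -> "xohv" -> "xoh" -> "hox" -> "szi"
  "uqkvnkqlqk" -> "tpjumjpkpj" -> "tpjumjpkpj" -> "jpkpjmujpt" -> "jpk" -> "kpj" -> "vau"
  "ljjab" -> "kiiza" -> "kiza" -> "azik" -> "azi" -> "iza" -> "tkl"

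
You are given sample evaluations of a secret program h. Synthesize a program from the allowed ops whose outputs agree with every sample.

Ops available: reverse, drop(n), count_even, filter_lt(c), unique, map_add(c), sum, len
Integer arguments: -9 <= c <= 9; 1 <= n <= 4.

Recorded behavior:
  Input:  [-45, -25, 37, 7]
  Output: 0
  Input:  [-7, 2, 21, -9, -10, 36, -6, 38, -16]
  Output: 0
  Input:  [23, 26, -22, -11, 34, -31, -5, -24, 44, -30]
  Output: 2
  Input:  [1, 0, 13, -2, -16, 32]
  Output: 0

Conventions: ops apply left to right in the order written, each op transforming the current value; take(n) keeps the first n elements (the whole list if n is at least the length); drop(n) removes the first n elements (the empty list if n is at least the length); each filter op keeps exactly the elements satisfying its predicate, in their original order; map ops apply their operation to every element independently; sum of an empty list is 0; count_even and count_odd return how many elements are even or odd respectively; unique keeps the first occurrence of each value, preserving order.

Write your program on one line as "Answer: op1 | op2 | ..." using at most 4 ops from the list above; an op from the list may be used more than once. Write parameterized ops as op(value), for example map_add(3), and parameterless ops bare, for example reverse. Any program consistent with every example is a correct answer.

drop(4) | map_add(9) | count_even

Check, running the answer program on each example:
  [-45, -25, 37, 7] -> [] -> [] -> 0
  [-7, 2, 21, -9, -10, 36, -6, 38, -16] -> [-10, 36, -6, 38, -16] -> [-1, 45, 3, 47, -7] -> 0
  [23, 26, -22, -11, 34, -31, -5, -24, 44, -30] -> [34, -31, -5, -24, 44, -30] -> [43, -22, 4, -15, 53, -21] -> 2
  [1, 0, 13, -2, -16, 32] -> [-16, 32] -> [-7, 41] -> 0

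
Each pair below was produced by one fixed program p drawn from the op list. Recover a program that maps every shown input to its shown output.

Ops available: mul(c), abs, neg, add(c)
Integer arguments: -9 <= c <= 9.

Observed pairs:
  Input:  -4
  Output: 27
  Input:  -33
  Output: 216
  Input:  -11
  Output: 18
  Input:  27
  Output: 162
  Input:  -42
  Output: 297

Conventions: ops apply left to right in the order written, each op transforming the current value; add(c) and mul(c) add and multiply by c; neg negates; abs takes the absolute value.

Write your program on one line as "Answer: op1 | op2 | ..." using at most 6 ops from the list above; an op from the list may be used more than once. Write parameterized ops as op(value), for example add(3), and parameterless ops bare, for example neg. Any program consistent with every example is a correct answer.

abs | neg | add(8) | mul(9) | abs | add(-9)

Check, running the answer program on each example:
  -4 -> 4 -> -4 -> 4 -> 36 -> 36 -> 27
  -33 -> 33 -> -33 -> -25 -> -225 -> 225 -> 216
  -11 -> 11 -> -11 -> -3 -> -27 -> 27 -> 18
  27 -> 27 -> -27 -> -19 -> -171 -> 171 -> 162
  -42 -> 42 -> -42 -> -34 -> -306 -> 306 -> 297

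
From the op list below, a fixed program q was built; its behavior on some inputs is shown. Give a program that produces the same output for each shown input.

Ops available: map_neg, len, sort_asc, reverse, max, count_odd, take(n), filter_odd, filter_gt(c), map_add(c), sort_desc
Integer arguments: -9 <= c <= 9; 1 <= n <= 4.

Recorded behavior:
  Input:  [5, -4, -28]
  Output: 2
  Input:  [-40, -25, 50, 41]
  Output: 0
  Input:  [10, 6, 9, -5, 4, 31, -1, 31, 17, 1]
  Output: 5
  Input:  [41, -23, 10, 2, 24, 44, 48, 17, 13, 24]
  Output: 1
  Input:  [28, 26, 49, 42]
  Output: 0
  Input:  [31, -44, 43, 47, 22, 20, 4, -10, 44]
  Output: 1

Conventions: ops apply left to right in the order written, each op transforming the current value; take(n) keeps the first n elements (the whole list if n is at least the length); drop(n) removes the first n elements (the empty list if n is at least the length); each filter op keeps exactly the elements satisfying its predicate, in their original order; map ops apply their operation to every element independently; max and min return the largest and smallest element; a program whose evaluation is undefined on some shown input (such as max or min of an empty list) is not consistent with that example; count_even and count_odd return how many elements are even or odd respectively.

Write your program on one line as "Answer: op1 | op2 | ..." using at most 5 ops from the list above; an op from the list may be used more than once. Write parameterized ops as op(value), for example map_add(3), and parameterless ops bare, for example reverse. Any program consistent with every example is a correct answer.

filter_gt(-9) | map_neg | filter_gt(-9) | map_neg | len

Check, running the answer program on each example:
  [5, -4, -28] -> [5, -4] -> [-5, 4] -> [-5, 4] -> [5, -4] -> 2
  [-40, -25, 50, 41] -> [50, 41] -> [-50, -41] -> [] -> [] -> 0
  [10, 6, 9, -5, 4, 31, -1, 31, 17, 1] -> [10, 6, 9, -5, 4, 31, -1, 31, 17, 1] -> [-10, -6, -9, 5, -4, -31, 1, -31, -17, -1] -> [-6, 5, -4, 1, -1] -> [6, -5, 4, -1, 1] -> 5
  [41, -23, 10, 2, 24, 44, 48, 17, 13, 24] -> [41, 10, 2, 24, 44, 48, 17, 13, 24] -> [-41, -10, -2, -24, -44, -48, -17, -13, -24] -> [-2] -> [2] -> 1
  [28, 26, 49, 42] -> [28, 26, 49, 42] -> [-28, -26, -49, -42] -> [] -> [] -> 0
  [31, -44, 43, 47, 22, 20, 4, -10, 44] -> [31, 43, 47, 22, 20, 4, 44] -> [-31, -43, -47, -22, -20, -4, -44] -> [-4] -> [4] -> 1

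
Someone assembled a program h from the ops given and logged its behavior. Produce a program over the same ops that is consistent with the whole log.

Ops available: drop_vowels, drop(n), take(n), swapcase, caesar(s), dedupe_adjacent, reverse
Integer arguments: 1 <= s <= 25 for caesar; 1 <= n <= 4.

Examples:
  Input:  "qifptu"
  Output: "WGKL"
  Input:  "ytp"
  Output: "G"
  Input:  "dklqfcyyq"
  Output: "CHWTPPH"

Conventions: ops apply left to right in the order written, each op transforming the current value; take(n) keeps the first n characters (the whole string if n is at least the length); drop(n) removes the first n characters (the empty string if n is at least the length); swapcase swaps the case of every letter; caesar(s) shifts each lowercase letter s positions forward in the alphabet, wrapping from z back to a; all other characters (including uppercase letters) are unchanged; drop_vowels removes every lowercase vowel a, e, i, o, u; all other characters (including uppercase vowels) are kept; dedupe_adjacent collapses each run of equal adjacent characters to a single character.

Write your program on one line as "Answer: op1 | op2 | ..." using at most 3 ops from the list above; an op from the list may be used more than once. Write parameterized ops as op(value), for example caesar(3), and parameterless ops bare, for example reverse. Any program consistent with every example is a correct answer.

drop(2) | caesar(17) | swapcase

Check, running the answer program on each example:
  "qifptu" -> "fptu" -> "wgkl" -> "WGKL"
  "ytp" -> "p" -> "g" -> "G"
  "dklqfcyyq" -> "lqfcyyq" -> "chwtpph" -> "CHWTPPH"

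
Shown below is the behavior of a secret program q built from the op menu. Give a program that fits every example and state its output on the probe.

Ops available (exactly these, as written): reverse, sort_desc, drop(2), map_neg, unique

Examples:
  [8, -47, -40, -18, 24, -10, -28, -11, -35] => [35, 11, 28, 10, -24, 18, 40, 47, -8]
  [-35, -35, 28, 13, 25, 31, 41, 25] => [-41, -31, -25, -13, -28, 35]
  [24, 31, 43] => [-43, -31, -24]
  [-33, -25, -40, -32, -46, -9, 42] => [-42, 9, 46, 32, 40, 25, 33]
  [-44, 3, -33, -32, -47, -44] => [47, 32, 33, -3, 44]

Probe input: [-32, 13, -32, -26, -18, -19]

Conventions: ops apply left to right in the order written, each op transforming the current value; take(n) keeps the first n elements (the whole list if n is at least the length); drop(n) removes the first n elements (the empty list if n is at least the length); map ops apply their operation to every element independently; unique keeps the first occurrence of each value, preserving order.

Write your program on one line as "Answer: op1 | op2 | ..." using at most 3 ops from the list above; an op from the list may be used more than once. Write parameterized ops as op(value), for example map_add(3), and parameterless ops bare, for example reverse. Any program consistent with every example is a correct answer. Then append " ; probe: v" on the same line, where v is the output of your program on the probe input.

map_neg | unique | reverse ; probe: [19, 18, 26, -13, 32]

Check, running the answer program on each example:
  [8, -47, -40, -18, 24, -10, -28, -11, -35] -> [-8, 47, 40, 18, -24, 10, 28, 11, 35] -> [-8, 47, 40, 18, -24, 10, 28, 11, 35] -> [35, 11, 28, 10, -24, 18, 40, 47, -8]
  [-35, -35, 28, 13, 25, 31, 41, 25] -> [35, 35, -28, -13, -25, -31, -41, -25] -> [35, -28, -13, -25, -31, -41] -> [-41, -31, -25, -13, -28, 35]
  [24, 31, 43] -> [-24, -31, -43] -> [-24, -31, -43] -> [-43, -31, -24]
  [-33, -25, -40, -32, -46, -9, 42] -> [33, 25, 40, 32, 46, 9, -42] -> [33, 25, 40, 32, 46, 9, -42] -> [-42, 9, 46, 32, 40, 25, 33]
  [-44, 3, -33, -32, -47, -44] -> [44, -3, 33, 32, 47, 44] -> [44, -3, 33, 32, 47] -> [47, 32, 33, -3, 44]
  probe: [-32, 13, -32, -26, -18, -19] -> [32, -13, 32, 26, 18, 19] -> [32, -13, 26, 18, 19] -> [19, 18, 26, -13, 32]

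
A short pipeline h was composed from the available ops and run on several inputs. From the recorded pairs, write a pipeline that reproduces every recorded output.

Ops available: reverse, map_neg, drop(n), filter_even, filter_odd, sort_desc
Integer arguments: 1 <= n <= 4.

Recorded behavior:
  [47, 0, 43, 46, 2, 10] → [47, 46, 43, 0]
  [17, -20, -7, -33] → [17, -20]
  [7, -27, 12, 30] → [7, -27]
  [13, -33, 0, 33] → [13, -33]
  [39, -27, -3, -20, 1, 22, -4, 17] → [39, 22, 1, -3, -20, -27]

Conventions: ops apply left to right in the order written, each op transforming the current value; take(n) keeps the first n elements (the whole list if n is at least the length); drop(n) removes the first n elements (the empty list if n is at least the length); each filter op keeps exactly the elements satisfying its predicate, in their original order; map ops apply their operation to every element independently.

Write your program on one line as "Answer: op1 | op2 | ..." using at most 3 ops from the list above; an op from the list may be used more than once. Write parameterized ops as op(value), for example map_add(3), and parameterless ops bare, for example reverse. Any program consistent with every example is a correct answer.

reverse | drop(2) | sort_desc

Check, running the answer program on each example:
  [47, 0, 43, 46, 2, 10] -> [10, 2, 46, 43, 0, 47] -> [46, 43, 0, 47] -> [47, 46, 43, 0]
  [17, -20, -7, -33] -> [-33, -7, -20, 17] -> [-20, 17] -> [17, -20]
  [7, -27, 12, 30] -> [30, 12, -27, 7] -> [-27, 7] -> [7, -27]
  [13, -33, 0, 33] -> [33, 0, -33, 13] -> [-33, 13] -> [13, -33]
  [39, -27, -3, -20, 1, 22, -4, 17] -> [17, -4, 22, 1, -20, -3, -27, 39] -> [22, 1, -20, -3, -27, 39] -> [39, 22, 1, -3, -20, -27]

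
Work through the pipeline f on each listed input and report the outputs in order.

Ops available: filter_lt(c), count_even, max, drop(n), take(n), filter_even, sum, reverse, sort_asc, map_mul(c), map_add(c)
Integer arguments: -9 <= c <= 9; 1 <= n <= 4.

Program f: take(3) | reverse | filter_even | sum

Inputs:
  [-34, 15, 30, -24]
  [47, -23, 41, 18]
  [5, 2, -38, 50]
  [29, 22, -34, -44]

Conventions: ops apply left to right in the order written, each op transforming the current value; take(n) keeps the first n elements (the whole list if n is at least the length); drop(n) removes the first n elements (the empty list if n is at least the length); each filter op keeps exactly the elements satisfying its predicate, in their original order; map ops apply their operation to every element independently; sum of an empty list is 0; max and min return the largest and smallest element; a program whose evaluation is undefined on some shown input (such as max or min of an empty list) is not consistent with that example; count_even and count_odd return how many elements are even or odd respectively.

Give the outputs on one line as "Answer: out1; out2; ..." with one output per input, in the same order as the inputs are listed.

-4; 0; -36; -12

Execution, op by op:
  [-34, 15, 30, -24] -> [-34, 15, 30] -> [30, 15, -34] -> [30, -34] -> -4
  [47, -23, 41, 18] -> [47, -23, 41] -> [41, -23, 47] -> [] -> 0
  [5, 2, -38, 50] -> [5, 2, -38] -> [-38, 2, 5] -> [-38, 2] -> -36
  [29, 22, -34, -44] -> [29, 22, -34] -> [-34, 22, 29] -> [-34, 22] -> -12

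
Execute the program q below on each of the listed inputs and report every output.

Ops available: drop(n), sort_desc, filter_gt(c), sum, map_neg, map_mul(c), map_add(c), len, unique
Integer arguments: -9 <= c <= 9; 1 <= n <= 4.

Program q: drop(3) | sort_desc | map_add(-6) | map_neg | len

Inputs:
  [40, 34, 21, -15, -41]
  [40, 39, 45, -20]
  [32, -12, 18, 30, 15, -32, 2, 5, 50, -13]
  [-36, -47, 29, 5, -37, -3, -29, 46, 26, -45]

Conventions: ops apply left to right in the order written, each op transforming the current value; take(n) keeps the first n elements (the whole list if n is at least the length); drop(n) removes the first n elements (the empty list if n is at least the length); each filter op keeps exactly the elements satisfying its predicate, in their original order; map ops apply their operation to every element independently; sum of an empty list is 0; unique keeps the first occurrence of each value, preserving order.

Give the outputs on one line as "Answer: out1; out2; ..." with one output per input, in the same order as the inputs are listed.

2; 1; 7; 7

Execution, op by op:
  [40, 34, 21, -15, -41] -> [-15, -41] -> [-15, -41] -> [-21, -47] -> [21, 47] -> 2
  [40, 39, 45, -20] -> [-20] -> [-20] -> [-26] -> [26] -> 1
  [32, -12, 18, 30, 15, -32, 2, 5, 50, -13] -> [30, 15, -32, 2, 5, 50, -13] -> [50, 30, 15, 5, 2, -13, -32] -> [44, 24, 9, -1, -4, -19, -38] -> [-44, -24, -9, 1, 4, 19, 38] -> 7
  [-36, -47, 29, 5, -37, -3, -29, 46, 26, -45] -> [5, -37, -3, -29, 46, 26, -45] -> [46, 26, 5, -3, -29, -37, -45] -> [40, 20, -1, -9, -35, -43, -51] -> [-40, -20, 1, 9, 35, 43, 51] -> 7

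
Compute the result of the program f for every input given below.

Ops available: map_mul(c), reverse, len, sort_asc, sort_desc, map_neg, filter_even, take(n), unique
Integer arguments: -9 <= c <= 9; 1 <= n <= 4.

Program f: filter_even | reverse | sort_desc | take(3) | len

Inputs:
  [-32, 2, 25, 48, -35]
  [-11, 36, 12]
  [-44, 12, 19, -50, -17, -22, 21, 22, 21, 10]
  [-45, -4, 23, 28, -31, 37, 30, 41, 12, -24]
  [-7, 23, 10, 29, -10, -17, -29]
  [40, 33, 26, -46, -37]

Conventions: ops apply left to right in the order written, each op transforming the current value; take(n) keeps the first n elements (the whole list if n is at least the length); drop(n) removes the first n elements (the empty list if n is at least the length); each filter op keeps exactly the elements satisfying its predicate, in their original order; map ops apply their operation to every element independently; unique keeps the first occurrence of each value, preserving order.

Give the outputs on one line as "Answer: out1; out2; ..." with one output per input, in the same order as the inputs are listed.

3; 2; 3; 3; 2; 3

Execution, op by op:
  [-32, 2, 25, 48, -35] -> [-32, 2, 48] -> [48, 2, -32] -> [48, 2, -32] -> [48, 2, -32] -> 3
  [-11, 36, 12] -> [36, 12] -> [12, 36] -> [36, 12] -> [36, 12] -> 2
  [-44, 12, 19, -50, -17, -22, 21, 22, 21, 10] -> [-44, 12, -50, -22, 22, 10] -> [10, 22, -22, -50, 12, -44] -> [22, 12, 10, -22, -44, -50] -> [22, 12, 10] -> 3
  [-45, -4, 23, 28, -31, 37, 30, 41, 12, -24] -> [-4, 28, 30, 12, -24] -> [-24, 12, 30, 28, -4] -> [30, 28, 12, -4, -24] -> [30, 28, 12] -> 3
  [-7, 23, 10, 29, -10, -17, -29] -> [10, -10] -> [-10, 10] -> [10, -10] -> [10, -10] -> 2
  [40, 33, 26, -46, -37] -> [40, 26, -46] -> [-46, 26, 40] -> [40, 26, -46] -> [40, 26, -46] -> 3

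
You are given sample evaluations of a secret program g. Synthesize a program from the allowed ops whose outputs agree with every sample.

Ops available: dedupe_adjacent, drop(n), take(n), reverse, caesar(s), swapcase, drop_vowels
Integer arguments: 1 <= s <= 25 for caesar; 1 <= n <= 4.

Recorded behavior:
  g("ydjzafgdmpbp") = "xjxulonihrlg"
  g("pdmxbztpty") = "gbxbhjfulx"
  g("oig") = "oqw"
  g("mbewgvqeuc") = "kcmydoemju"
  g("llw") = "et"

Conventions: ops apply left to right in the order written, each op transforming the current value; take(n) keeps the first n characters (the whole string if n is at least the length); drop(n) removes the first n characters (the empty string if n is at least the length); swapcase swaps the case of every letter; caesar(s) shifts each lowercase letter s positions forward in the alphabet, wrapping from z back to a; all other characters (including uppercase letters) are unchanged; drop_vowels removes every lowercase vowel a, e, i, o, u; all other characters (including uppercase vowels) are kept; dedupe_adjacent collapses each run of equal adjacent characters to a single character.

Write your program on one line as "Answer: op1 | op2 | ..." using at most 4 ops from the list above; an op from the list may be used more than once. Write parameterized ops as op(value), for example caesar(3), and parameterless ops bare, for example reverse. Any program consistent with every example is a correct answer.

reverse | caesar(8) | dedupe_adjacent

Check, running the answer program on each example:
  "ydjzafgdmpbp" -> "pbpmdgfazjdy" -> "xjxulonihrlg" -> "xjxulonihrlg"
  "pdmxbztpty" -> "ytptzbxmdp" -> "gbxbhjfulx" -> "gbxbhjfulx"
  "oig" -> "gio" -> "oqw" -> "oqw"
  "mbewgvqeuc" -> "cueqvgwebm" -> "kcmydoemju" -> "kcmydoemju"
  "llw" -> "wll" -> "ett" -> "et"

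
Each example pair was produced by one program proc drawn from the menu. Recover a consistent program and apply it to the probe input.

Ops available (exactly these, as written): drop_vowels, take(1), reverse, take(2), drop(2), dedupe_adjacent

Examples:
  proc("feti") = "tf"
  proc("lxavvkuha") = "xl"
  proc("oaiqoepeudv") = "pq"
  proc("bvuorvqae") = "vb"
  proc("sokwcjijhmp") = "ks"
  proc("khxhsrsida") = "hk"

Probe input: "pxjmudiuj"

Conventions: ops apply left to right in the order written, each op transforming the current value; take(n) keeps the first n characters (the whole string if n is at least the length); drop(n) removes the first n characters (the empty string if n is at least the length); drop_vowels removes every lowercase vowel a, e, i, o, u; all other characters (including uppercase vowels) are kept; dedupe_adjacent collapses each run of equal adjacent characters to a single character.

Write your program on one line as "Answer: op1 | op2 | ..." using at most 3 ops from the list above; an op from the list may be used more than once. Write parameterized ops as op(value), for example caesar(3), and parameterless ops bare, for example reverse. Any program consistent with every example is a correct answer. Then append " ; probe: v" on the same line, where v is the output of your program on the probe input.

drop_vowels | take(2) | reverse ; probe: "xp"

Check, running the answer program on each example:
  "feti" -> "ft" -> "ft" -> "tf"
  "lxavvkuha" -> "lxvvkh" -> "lx" -> "xl"
  "oaiqoepeudv" -> "qpdv" -> "qp" -> "pq"
  "bvuorvqae" -> "bvrvq" -> "bv" -> "vb"
  "sokwcjijhmp" -> "skwcjjhmp" -> "sk" -> "ks"
  "khxhsrsida" -> "khxhsrsd" -> "kh" -> "hk"
  probe: "pxjmudiuj" -> "pxjmdj" -> "px" -> "xp"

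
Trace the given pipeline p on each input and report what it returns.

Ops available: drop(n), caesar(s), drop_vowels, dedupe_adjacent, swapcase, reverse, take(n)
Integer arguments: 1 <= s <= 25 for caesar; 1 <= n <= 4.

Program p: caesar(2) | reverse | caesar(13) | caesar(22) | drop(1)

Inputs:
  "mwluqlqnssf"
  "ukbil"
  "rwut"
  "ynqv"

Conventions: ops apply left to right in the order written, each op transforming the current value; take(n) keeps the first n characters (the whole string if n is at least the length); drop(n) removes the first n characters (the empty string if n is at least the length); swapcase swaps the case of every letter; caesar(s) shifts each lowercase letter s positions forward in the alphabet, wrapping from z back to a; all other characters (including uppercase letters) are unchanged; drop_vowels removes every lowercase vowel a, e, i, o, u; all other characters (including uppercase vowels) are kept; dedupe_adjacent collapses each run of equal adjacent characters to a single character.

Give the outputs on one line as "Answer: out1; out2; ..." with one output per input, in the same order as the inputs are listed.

Execution, op by op:
  "mwluqlqnssf" -> "oynwsnspuuh" -> "huupsnswnyo" -> "uhhcfafjalb" -> "qddybwbfwhx" -> "ddybwbfwhx"
  "ukbil" -> "wmdkn" -> "nkdmw" -> "axqzj" -> "wtmvf" -> "tmvf"
  "rwut" -> "tywv" -> "vwyt" -> "ijlg" -> "efhc" -> "fhc"
  "ynqv" -> "apsx" -> "xspa" -> "kfcn" -> "gbyj" -> "byj"

"ddybwbfwhx"; "tmvf"; "fhc"; "byj"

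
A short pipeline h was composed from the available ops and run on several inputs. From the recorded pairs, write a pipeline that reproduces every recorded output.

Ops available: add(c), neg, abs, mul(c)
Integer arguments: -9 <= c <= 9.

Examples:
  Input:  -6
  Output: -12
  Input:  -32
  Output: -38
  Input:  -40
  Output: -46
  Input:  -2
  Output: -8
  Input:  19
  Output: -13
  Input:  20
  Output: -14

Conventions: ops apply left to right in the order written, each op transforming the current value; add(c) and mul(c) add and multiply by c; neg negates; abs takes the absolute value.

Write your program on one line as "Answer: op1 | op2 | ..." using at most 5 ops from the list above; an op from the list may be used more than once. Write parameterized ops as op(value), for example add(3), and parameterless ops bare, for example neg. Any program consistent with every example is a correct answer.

neg | add(6) | abs | neg

Check, running the answer program on each example:
  -6 -> 6 -> 12 -> 12 -> -12
  -32 -> 32 -> 38 -> 38 -> -38
  -40 -> 40 -> 46 -> 46 -> -46
  -2 -> 2 -> 8 -> 8 -> -8
  19 -> -19 -> -13 -> 13 -> -13
  20 -> -20 -> -14 -> 14 -> -14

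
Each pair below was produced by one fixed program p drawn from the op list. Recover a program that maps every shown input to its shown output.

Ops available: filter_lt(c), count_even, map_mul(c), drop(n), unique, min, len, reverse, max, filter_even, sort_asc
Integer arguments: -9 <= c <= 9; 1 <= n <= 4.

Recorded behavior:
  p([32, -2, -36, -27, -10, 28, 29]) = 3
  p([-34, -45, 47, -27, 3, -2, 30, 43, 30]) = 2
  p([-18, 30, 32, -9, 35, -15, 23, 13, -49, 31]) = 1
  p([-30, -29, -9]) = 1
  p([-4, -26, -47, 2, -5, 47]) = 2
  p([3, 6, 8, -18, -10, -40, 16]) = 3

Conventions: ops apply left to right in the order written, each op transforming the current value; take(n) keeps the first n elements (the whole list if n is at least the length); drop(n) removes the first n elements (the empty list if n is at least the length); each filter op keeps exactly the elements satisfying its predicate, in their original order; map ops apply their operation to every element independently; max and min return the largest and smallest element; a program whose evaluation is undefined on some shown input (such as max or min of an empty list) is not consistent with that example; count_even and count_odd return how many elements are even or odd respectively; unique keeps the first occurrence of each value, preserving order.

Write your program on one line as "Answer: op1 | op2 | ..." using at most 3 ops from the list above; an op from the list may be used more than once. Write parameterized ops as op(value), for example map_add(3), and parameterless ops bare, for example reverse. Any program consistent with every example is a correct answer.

filter_even | filter_lt(0) | len

Check, running the answer program on each example:
  [32, -2, -36, -27, -10, 28, 29] -> [32, -2, -36, -10, 28] -> [-2, -36, -10] -> 3
  [-34, -45, 47, -27, 3, -2, 30, 43, 30] -> [-34, -2, 30, 30] -> [-34, -2] -> 2
  [-18, 30, 32, -9, 35, -15, 23, 13, -49, 31] -> [-18, 30, 32] -> [-18] -> 1
  [-30, -29, -9] -> [-30] -> [-30] -> 1
  [-4, -26, -47, 2, -5, 47] -> [-4, -26, 2] -> [-4, -26] -> 2
  [3, 6, 8, -18, -10, -40, 16] -> [6, 8, -18, -10, -40, 16] -> [-18, -10, -40] -> 3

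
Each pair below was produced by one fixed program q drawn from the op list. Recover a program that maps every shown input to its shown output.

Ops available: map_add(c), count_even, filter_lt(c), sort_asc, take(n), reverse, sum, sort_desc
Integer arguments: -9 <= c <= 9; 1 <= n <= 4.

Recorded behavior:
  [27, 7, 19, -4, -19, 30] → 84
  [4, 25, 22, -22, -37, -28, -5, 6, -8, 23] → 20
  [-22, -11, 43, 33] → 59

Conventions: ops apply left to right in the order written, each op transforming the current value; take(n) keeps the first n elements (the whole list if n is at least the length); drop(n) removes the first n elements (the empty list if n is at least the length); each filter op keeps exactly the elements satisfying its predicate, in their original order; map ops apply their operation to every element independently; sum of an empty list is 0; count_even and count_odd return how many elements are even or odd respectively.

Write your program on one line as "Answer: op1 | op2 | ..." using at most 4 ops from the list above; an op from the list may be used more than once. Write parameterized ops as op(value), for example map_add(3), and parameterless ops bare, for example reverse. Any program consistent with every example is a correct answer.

map_add(4) | sort_asc | sum

Check, running the answer program on each example:
  [27, 7, 19, -4, -19, 30] -> [31, 11, 23, 0, -15, 34] -> [-15, 0, 11, 23, 31, 34] -> 84
  [4, 25, 22, -22, -37, -28, -5, 6, -8, 23] -> [8, 29, 26, -18, -33, -24, -1, 10, -4, 27] -> [-33, -24, -18, -4, -1, 8, 10, 26, 27, 29] -> 20
  [-22, -11, 43, 33] -> [-18, -7, 47, 37] -> [-18, -7, 37, 47] -> 59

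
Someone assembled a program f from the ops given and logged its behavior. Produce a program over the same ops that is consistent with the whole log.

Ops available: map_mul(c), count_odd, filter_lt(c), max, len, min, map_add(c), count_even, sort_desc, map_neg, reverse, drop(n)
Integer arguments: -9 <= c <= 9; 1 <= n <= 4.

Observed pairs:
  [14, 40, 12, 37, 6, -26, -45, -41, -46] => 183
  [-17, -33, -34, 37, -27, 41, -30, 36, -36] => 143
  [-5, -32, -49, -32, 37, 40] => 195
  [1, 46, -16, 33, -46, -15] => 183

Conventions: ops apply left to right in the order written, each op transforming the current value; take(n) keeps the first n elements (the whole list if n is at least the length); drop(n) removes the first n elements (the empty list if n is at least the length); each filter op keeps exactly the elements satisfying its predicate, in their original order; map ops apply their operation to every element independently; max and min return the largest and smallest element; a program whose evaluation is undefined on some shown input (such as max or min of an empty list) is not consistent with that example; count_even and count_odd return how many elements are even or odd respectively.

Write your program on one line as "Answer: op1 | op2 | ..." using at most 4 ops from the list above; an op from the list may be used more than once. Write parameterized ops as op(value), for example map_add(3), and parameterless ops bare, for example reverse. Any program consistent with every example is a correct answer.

map_mul(-4) | map_add(-1) | reverse | max

Check, running the answer program on each example:
  [14, 40, 12, 37, 6, -26, -45, -41, -46] -> [-56, -160, -48, -148, -24, 104, 180, 164, 184] -> [-57, -161, -49, -149, -25, 103, 179, 163, 183] -> [183, 163, 179, 103, -25, -149, -49, -161, -57] -> 183
  [-17, -33, -34, 37, -27, 41, -30, 36, -36] -> [68, 132, 136, -148, 108, -164, 120, -144, 144] -> [67, 131, 135, -149, 107, -165, 119, -145, 143] -> [143, -145, 119, -165, 107, -149, 135, 131, 67] -> 143
  [-5, -32, -49, -32, 37, 40] -> [20, 128, 196, 128, -148, -160] -> [19, 127, 195, 127, -149, -161] -> [-161, -149, 127, 195, 127, 19] -> 195
  [1, 46, -16, 33, -46, -15] -> [-4, -184, 64, -132, 184, 60] -> [-5, -185, 63, -133, 183, 59] -> [59, 183, -133, 63, -185, -5] -> 183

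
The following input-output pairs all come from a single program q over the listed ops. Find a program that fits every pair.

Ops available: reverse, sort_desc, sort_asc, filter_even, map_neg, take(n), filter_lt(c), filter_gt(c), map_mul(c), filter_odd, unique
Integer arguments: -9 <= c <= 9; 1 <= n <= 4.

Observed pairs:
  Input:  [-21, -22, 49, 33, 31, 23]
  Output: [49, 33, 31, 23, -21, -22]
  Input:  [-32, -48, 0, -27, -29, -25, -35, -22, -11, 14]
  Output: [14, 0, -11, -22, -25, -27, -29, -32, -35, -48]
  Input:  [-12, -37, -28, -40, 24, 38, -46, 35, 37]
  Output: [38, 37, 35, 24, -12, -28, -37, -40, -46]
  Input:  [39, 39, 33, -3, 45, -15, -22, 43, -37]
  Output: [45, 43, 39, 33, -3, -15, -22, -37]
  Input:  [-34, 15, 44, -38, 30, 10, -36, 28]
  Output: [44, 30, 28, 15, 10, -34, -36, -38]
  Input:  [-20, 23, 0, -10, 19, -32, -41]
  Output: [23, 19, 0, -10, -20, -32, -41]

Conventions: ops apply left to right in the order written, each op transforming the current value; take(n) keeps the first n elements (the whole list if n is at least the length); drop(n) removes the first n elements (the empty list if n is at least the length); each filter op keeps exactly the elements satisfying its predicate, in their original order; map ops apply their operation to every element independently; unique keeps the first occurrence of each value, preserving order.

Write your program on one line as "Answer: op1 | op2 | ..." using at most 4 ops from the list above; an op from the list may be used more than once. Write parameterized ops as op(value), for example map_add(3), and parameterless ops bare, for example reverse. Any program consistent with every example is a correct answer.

unique | sort_asc | sort_desc

Check, running the answer program on each example:
  [-21, -22, 49, 33, 31, 23] -> [-21, -22, 49, 33, 31, 23] -> [-22, -21, 23, 31, 33, 49] -> [49, 33, 31, 23, -21, -22]
  [-32, -48, 0, -27, -29, -25, -35, -22, -11, 14] -> [-32, -48, 0, -27, -29, -25, -35, -22, -11, 14] -> [-48, -35, -32, -29, -27, -25, -22, -11, 0, 14] -> [14, 0, -11, -22, -25, -27, -29, -32, -35, -48]
  [-12, -37, -28, -40, 24, 38, -46, 35, 37] -> [-12, -37, -28, -40, 24, 38, -46, 35, 37] -> [-46, -40, -37, -28, -12, 24, 35, 37, 38] -> [38, 37, 35, 24, -12, -28, -37, -40, -46]
  [39, 39, 33, -3, 45, -15, -22, 43, -37] -> [39, 33, -3, 45, -15, -22, 43, -37] -> [-37, -22, -15, -3, 33, 39, 43, 45] -> [45, 43, 39, 33, -3, -15, -22, -37]
  [-34, 15, 44, -38, 30, 10, -36, 28] -> [-34, 15, 44, -38, 30, 10, -36, 28] -> [-38, -36, -34, 10, 15, 28, 30, 44] -> [44, 30, 28, 15, 10, -34, -36, -38]
  [-20, 23, 0, -10, 19, -32, -41] -> [-20, 23, 0, -10, 19, -32, -41] -> [-41, -32, -20, -10, 0, 19, 23] -> [23, 19, 0, -10, -20, -32, -41]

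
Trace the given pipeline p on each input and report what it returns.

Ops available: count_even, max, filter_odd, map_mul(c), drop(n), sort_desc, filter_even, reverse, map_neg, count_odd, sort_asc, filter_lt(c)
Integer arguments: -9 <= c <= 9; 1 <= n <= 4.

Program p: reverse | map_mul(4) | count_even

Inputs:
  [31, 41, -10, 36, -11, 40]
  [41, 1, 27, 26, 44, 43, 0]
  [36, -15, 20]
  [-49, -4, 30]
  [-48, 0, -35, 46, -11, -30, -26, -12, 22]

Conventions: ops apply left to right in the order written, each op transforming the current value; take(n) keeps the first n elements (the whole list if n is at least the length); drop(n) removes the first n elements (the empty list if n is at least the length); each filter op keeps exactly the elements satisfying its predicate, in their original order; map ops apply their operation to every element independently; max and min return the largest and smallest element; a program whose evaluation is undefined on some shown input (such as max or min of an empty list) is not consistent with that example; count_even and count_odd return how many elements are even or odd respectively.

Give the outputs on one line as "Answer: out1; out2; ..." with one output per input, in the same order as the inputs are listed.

6; 7; 3; 3; 9

Execution, op by op:
  [31, 41, -10, 36, -11, 40] -> [40, -11, 36, -10, 41, 31] -> [160, -44, 144, -40, 164, 124] -> 6
  [41, 1, 27, 26, 44, 43, 0] -> [0, 43, 44, 26, 27, 1, 41] -> [0, 172, 176, 104, 108, 4, 164] -> 7
  [36, -15, 20] -> [20, -15, 36] -> [80, -60, 144] -> 3
  [-49, -4, 30] -> [30, -4, -49] -> [120, -16, -196] -> 3
  [-48, 0, -35, 46, -11, -30, -26, -12, 22] -> [22, -12, -26, -30, -11, 46, -35, 0, -48] -> [88, -48, -104, -120, -44, 184, -140, 0, -192] -> 9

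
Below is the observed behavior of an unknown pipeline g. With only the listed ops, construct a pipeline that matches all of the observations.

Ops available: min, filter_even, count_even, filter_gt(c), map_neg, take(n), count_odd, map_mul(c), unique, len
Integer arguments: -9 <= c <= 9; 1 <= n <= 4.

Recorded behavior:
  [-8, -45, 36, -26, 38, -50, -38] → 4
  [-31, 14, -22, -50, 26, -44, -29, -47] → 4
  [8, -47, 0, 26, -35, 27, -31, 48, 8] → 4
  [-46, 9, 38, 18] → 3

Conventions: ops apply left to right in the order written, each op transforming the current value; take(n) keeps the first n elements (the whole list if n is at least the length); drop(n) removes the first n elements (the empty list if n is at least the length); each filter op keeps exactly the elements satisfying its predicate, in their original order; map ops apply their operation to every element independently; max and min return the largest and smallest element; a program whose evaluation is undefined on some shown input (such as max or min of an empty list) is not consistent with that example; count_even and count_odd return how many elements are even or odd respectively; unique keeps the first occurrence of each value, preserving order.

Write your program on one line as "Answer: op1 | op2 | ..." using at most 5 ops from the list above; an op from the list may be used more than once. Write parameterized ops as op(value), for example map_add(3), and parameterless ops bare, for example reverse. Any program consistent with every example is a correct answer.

map_neg | filter_even | take(4) | len

Check, running the answer program on each example:
  [-8, -45, 36, -26, 38, -50, -38] -> [8, 45, -36, 26, -38, 50, 38] -> [8, -36, 26, -38, 50, 38] -> [8, -36, 26, -38] -> 4
  [-31, 14, -22, -50, 26, -44, -29, -47] -> [31, -14, 22, 50, -26, 44, 29, 47] -> [-14, 22, 50, -26, 44] -> [-14, 22, 50, -26] -> 4
  [8, -47, 0, 26, -35, 27, -31, 48, 8] -> [-8, 47, 0, -26, 35, -27, 31, -48, -8] -> [-8, 0, -26, -48, -8] -> [-8, 0, -26, -48] -> 4
  [-46, 9, 38, 18] -> [46, -9, -38, -18] -> [46, -38, -18] -> [46, -38, -18] -> 3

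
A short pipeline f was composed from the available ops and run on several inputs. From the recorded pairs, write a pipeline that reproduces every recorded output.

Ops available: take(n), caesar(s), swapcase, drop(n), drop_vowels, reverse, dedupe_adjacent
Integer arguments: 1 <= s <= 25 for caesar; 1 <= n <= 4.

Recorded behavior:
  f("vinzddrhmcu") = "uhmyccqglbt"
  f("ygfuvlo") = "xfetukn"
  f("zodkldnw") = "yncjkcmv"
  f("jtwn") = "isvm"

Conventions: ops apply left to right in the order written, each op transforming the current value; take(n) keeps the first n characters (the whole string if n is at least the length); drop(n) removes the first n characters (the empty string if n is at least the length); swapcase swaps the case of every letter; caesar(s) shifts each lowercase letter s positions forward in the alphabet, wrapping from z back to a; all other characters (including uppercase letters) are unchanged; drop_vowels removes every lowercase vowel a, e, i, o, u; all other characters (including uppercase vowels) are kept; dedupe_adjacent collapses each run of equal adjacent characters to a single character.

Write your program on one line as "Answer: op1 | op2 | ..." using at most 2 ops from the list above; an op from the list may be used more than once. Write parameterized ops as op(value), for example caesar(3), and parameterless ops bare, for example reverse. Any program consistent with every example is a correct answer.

caesar(7) | caesar(18)

Check, running the answer program on each example:
  "vinzddrhmcu" -> "cpugkkyotjb" -> "uhmyccqglbt"
  "ygfuvlo" -> "fnmbcsv" -> "xfetukn"
  "zodkldnw" -> "gvkrskud" -> "yncjkcmv"
  "jtwn" -> "qadu" -> "isvm"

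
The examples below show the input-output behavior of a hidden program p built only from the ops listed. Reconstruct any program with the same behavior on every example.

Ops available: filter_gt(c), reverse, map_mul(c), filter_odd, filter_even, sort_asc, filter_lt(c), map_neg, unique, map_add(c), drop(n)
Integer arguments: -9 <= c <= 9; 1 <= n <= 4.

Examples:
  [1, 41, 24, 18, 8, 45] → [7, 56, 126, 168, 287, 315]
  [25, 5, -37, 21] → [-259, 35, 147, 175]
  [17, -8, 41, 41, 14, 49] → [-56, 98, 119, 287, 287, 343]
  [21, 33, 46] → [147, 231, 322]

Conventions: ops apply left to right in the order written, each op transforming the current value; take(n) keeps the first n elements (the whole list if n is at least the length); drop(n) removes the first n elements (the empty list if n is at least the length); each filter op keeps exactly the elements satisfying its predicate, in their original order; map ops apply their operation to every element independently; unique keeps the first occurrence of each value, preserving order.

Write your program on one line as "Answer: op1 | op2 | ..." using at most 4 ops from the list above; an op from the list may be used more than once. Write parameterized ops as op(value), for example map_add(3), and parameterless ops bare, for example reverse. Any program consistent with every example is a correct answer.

sort_asc | map_neg | map_mul(-7)

Check, running the answer program on each example:
  [1, 41, 24, 18, 8, 45] -> [1, 8, 18, 24, 41, 45] -> [-1, -8, -18, -24, -41, -45] -> [7, 56, 126, 168, 287, 315]
  [25, 5, -37, 21] -> [-37, 5, 21, 25] -> [37, -5, -21, -25] -> [-259, 35, 147, 175]
  [17, -8, 41, 41, 14, 49] -> [-8, 14, 17, 41, 41, 49] -> [8, -14, -17, -41, -41, -49] -> [-56, 98, 119, 287, 287, 343]
  [21, 33, 46] -> [21, 33, 46] -> [-21, -33, -46] -> [147, 231, 322]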